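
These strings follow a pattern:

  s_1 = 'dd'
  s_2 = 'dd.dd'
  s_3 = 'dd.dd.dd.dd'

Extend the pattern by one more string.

dd.dd.dd.dd.dd.dd.dd.dd

Each string is two copies of the previous one joined by '.'.
One more doubling of dd.dd.dd.dd gives the answer.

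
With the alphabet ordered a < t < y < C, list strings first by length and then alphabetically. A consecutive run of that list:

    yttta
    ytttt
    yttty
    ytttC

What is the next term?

yttya

Treat ytttC as a base-4 numeral over the given alphabet and add one, carrying through any trailing C's.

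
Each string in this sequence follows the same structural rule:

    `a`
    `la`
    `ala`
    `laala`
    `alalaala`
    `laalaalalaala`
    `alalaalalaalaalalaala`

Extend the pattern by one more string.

laalaalalaalaalalaalalaalaalalaala

This is a Fibonacci-style word recurrence s(k) = s(k−2)·s(k−1): e.g. a·la = ala.
So term 8 is laalaalalaala·alalaalalaalaalalaala.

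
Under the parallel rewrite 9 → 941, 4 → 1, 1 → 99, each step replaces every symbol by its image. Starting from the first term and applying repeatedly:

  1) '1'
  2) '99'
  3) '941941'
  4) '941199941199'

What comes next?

9411999994194194119999941941

Apply φ to 941199941199 symbol by symbol: 9→941, 4→1, 1→99, 1→99, 9→941, 9→941, 9→941, 4→1, 1→99, 1→99, 9→941, 9→941; joined: 941 1 99 99 941 941 941 1 99 99 941 941.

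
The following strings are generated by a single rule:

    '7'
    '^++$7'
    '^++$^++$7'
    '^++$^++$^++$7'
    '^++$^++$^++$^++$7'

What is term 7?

Every step adds ^++$ at the front: s(k+1) = ^++$·s(k).
From ^++$^++$^++$^++$7, 2 further steps: ^++$^++$^++$^++$7 → ^++$^++$^++$^++$^++$7 → (answer).

^++$^++$^++$^++$^++$^++$7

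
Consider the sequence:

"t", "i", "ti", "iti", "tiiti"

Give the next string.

Each term (from the third on) is the two preceding terms concatenated in order: term 3 = t·i = ti.
So term 6 is iti·tiiti.

ititiiti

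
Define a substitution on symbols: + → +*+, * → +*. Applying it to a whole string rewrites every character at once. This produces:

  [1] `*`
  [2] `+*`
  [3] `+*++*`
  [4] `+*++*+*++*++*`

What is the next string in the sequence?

Replace each of the 13 characters of +*++*+*++*++* in place — +*+ +* +*+ +*+ +* +*+ +* +*+ +*+ +* +*+ +*+ +* — and concatenate.

+*++*+*++*++*+*++*+*++*++*+*++*++*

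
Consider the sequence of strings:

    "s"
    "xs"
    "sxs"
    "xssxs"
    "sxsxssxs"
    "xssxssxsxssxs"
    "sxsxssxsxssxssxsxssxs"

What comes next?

Each term (from the third on) is the two preceding terms concatenated in order: term 3 = s·xs = sxs.
So term 8 is xssxssxsxssxs·sxsxssxsxssxssxsxssxs.

xssxssxsxssxssxsxssxsxssxssxsxssxs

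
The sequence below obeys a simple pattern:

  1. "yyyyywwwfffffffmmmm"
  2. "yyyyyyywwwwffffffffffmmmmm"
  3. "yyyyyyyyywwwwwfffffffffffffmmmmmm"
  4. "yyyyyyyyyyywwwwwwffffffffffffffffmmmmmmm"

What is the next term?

Reading off run lengths: y runs 5, 7, 9, 11; w runs 3, 4, 5, 6; f runs 7, 10, 13, 16; m runs 4, 5, 6, 7 — each is linear in n, where the shown terms are n = 2, 3, 4, 5.
At n = 6 the blocks have lengths 13, 7, 19, 8.

yyyyyyyyyyyyywwwwwwwfffffffffffffffffffmmmmmmmm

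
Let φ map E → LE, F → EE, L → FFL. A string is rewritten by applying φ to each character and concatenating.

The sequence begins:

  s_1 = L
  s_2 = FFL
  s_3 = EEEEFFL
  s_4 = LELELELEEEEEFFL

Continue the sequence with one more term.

φ(LELELELEEEEEFFL) expands symbol-by-symbol to FFL LE FFL LE FFL LE FFL LE LE LE LE LE EE EE FFL; joining the 15 pieces gives the next term.

FFLLEFFLLEFFLLEFFLLELELELELEEEEEFFL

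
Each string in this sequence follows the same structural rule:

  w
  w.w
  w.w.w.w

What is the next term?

w.w.w.w.w.w.w.w

s(k+1) = s(k)·.·s(k) — each term doubles the last with '.' between the halves.
One more doubling of w.w.w.w gives the answer.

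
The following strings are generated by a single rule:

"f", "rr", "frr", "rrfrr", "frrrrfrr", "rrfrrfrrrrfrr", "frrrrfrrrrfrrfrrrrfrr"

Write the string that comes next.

From term 3 onward, concatenate the second-to-last term with the last: f·rr = frr, rr·frr = rrfrr, …
So term 8 is rrfrrfrrrrfrr·frrrrfrrrrfrrfrrrrfrr.

rrfrrfrrrrfrrfrrrrfrrrrfrrfrrrrfrr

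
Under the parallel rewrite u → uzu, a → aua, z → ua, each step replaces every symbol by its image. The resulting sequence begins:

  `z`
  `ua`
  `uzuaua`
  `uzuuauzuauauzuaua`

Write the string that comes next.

uzuuauzuuzuauauzuuauzuauauzuauauzuuauzuauauzuaua

φ(uzuuauzuauauzuaua) expands symbol-by-symbol to uzu ua uzu uzu aua uzu ua uzu aua uzu aua uzu ua uzu aua uzu aua; joining the 17 pieces gives the next term.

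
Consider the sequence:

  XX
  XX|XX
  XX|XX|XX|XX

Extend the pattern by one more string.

Every step duplicates the string with '|' between the halves.
Doubling XX|XX|XX|XX with '|' between the halves:

XX|XX|XX|XX|XX|XX|XX|XX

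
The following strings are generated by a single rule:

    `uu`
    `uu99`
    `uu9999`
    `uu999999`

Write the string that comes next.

Every step adds 99 to the end: s(k+1) = s(k)·99.
One more step from uu999999 gives the answer.

uu99999999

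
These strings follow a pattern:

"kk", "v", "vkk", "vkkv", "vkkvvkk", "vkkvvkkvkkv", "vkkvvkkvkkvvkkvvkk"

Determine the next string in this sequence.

vkkvvkkvkkvvkkvvkkvkkvvkkvkkv

This is a Fibonacci-style word recurrence s(k) = s(k−1)·s(k−2): e.g. v·kk = vkk.
Continuing: vkkvvkkvkkvvkkvvkk · vkkvvkkvkkv gives term 8.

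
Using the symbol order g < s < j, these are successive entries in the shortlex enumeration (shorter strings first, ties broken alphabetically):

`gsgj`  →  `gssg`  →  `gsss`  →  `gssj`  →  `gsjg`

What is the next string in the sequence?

gsjs

Find the rightmost character of gsjg below j, bump it to the next letter, and reset everything to its right to g.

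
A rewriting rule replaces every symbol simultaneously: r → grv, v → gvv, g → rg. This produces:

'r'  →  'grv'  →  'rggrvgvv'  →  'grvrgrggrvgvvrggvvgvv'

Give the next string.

rggrvgvvgrvrggrvrgrggrvgvvrggvvgvvgrvrgrggvvgvvrggvvgvv

Replace each of the 21 characters of grvrgrggrvgvvrggvvgvv in place — rg grv gvv grv rg grv rg rg grv gvv rg gvv gvv grv rg rg gvv gvv rg gvv gvv — and concatenate.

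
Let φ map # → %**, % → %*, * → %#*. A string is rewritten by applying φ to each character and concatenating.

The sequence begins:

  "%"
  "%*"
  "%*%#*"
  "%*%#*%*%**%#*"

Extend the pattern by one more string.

Rewriting the 13 symbols of %*%#*%*%**%#* one by one yields %* %#* %* %** %#* %* %#* %* %#* %#* %* %** %#*; concatenated:

%*%#*%*%**%#*%*%#*%*%#*%#*%*%**%#*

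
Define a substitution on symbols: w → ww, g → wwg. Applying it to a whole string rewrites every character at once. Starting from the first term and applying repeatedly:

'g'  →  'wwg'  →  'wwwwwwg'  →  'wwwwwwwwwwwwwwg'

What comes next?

wwwwwwwwwwwwwwwwwwwwwwwwwwwwwwg

φ(wwwwwwwwwwwwwwg) expands symbol-by-symbol to ww ww ww ww ww ww ww ww ww ww ww ww ww ww wwg; joining the 15 pieces gives the next term.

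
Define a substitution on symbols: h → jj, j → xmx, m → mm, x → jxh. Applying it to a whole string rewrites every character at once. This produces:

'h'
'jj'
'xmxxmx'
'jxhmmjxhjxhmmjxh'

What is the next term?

xmxjxhjjmmmmxmxjxhjjxmxjxhjjmmmmxmxjxhjj

Applying the rule to each of the 16 symbols of jxhmmjxhjxhmmjxh gives the pieces xmx jxh jj mm mm xmx jxh jj xmx jxh jj mm mm xmx jxh jj, which concatenate to the answer.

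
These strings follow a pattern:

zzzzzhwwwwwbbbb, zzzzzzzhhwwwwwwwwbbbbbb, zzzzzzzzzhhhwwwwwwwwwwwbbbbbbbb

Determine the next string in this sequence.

Reading off run lengths: z runs 5, 7, 9; h runs 1, 2, 3; w runs 5, 8, 11; b runs 4, 6, 8 — each is linear in n (n = 1, 2, …).
At n = 4 the blocks have lengths 11, 4, 14, 10.

zzzzzzzzzzzhhhhwwwwwwwwwwwwwwbbbbbbbbbb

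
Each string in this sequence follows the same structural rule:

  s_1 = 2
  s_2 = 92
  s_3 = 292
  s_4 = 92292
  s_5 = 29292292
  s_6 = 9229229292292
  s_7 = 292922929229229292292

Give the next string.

Each term (from the third on) is the two preceding terms concatenated in order: term 3 = 2·92 = 292.
The next term joins 9229229292292 and 292922929229229292292.

9229229292292292922929229229292292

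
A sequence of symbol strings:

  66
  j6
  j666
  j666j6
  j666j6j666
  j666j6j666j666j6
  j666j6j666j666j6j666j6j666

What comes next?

Each term (from the third on) is the previous term followed by the one before it: term 3 = j6·66 = j666.
The next term joins j666j6j666j666j6j666j6j666 and j666j6j666j666j6.

j666j6j666j666j6j666j6j666j666j6j666j666j6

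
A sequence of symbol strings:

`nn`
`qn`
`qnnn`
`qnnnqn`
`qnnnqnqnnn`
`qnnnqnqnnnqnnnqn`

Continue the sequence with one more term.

This is a Fibonacci-style word recurrence s(k) = s(k−1)·s(k−2): e.g. qn·nn = qnnn.
Continuing: qnnnqnqnnnqnnnqn · qnnnqnqnnn gives term 7.

qnnnqnqnnnqnnnqnqnnnqnqnnn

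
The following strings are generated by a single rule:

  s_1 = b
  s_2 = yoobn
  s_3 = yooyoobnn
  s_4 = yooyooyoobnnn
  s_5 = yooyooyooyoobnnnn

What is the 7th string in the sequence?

Every step adds yoo to the front and n to the end of the previous string.
From yooyooyooyoobnnnn, 2 further steps: yooyooyooyoobnnnn → yooyooyooyooyoobnnnnn → (answer).

yooyooyooyooyooyoobnnnnnn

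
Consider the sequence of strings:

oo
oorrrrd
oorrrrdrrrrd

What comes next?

Every step adds rrrrd to the end: s(k+1) = s(k)·rrrrd.
One more step from oorrrrdrrrrd gives the answer.

oorrrrdrrrrdrrrrd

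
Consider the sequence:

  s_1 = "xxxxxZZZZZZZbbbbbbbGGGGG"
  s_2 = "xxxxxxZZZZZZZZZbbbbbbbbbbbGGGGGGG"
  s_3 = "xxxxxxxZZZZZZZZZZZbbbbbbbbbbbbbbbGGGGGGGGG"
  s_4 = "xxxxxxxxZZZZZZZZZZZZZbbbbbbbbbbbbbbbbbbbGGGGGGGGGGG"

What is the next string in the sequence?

Term n consists of n+3 x's, followed by 2n+3 Z's, followed by 4n-1 b's, followed by 2n+1 G's, where the shown terms are n = 2, 3, 4, 5.
For the next term, n = 6, so the run lengths are 9, 15, 23, 13.

xxxxxxxxxZZZZZZZZZZZZZZZbbbbbbbbbbbbbbbbbbbbbbbGGGGGGGGGGGGG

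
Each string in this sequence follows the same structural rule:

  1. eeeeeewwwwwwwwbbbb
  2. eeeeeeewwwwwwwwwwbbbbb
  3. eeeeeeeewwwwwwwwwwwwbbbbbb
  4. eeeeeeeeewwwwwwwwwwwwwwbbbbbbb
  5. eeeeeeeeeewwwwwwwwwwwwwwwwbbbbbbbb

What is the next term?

Each string has the form e^{n+3} w^{2n+2} b^{n+1}, where the shown terms are n = 3, 4, 5, 6, 7.
Setting n = 8 gives 11, 18, 9 characters in each block.

eeeeeeeeeeewwwwwwwwwwwwwwwwwwbbbbbbbbb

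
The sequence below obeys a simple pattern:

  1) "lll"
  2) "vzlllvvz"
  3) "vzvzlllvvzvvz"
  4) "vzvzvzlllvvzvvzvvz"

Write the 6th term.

Every step adds vz to the front and vvz to the end of the previous string.
From vzvzvzlllvvzvvzvvz, 2 further steps: vzvzvzlllvvzvvzvvz → vzvzvzvzlllvvzvvzvvzvvz → (answer).

vzvzvzvzvzlllvvzvvzvvzvvzvvz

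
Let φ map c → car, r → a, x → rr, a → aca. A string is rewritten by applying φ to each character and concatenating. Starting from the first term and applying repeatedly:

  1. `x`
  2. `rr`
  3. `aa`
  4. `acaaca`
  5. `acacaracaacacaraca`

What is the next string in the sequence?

Rewriting the 18 symbols of acacaracaacacaraca one by one yields aca car aca car aca a aca car aca aca car aca car aca a aca car aca; concatenated:

acacaracacaracaaacacaracaacacaracacaracaaacacaraca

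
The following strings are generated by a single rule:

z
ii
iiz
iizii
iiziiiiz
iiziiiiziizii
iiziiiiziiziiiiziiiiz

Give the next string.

iiziiiiziiziiiiziiiiziiziiiiziizii

Each term (from the third on) is the previous term followed by the one before it: term 3 = ii·z = iiz.
Continuing: iiziiiiziiziiiiziiiiz · iiziiiiziizii gives term 8.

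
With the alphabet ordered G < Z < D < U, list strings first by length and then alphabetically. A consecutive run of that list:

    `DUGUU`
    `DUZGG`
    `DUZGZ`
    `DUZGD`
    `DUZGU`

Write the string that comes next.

Treat DUZGU as a base-4 numeral over the given alphabet and add one, carrying through any trailing U's.

DUZZG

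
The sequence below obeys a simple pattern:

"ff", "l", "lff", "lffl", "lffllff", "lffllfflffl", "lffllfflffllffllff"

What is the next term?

From term 3 onward, concatenate the last term with the second-to-last: l·ff = lff, lff·l = lffl, …
So term 8 is lffllfflffllffllff·lffllfflffl.

lffllfflffllffllfflffllfflffl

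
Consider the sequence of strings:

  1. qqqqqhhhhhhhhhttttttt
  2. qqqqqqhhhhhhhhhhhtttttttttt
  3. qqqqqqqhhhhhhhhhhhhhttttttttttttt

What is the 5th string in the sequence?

The n-th term is n+2 q's then 2n+3 h's then 3n-2 t's, where the shown terms are n = 3, 4, 5.
Setting n = 7 gives 9, 17, 19 characters in each block.

qqqqqqqqqhhhhhhhhhhhhhhhhhttttttttttttttttttt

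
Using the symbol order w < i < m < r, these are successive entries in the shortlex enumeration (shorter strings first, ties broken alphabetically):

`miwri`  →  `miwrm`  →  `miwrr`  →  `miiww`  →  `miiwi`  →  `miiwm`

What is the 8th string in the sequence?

miiiw

Advancing 2 positions from miiwm through miiwm → miiwr reaches term 8.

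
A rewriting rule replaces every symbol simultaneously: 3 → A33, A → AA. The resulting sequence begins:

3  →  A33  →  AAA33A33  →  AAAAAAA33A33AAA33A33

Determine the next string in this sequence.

Applying the rule to each of the 20 symbols of AAAAAAA33A33AAA33A33 gives the pieces AA AA AA AA AA AA AA A33 A33 AA A33 A33 AA AA AA A33 A33 AA A33 A33, which concatenate to the answer.

AAAAAAAAAAAAAAA33A33AAA33A33AAAAAAA33A33AAA33A33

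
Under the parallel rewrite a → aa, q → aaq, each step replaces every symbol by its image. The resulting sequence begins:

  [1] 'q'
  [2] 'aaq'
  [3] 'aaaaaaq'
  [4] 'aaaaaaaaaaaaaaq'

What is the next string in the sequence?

φ(aaaaaaaaaaaaaaq) expands symbol-by-symbol to aa aa aa aa aa aa aa aa aa aa aa aa aa aa aaq; joining the 15 pieces gives the next term.

aaaaaaaaaaaaaaaaaaaaaaaaaaaaaaq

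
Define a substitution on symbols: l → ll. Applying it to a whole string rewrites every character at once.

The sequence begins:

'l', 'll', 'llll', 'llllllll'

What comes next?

Expanding llllllll: l→ll, l→ll, l→ll, l→ll, l→ll, l→ll, l→ll, l→ll. Concatenated: ll ll ll ll ll ll ll ll.

llllllllllllllll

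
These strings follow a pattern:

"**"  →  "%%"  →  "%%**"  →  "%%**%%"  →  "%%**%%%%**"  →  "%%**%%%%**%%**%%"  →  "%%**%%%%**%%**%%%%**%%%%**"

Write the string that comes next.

Each term (from the third on) is the previous term followed by the one before it: term 3 = %%·** = %%**.
Continuing: %%**%%%%**%%**%%%%**%%%%** · %%**%%%%**%%**%% gives term 8.

%%**%%%%**%%**%%%%**%%%%**%%**%%%%**%%**%%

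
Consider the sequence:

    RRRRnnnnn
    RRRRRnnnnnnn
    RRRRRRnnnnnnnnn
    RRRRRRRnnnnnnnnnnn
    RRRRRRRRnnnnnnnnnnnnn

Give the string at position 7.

RRRRRRRRRRnnnnnnnnnnnnnnnnn

The n-th term is n+1 R's then 2n-1 n's, where the shown terms are n = 3, 4, 5, 6, 7.
For term 7, n = 9, so the run lengths are 10, 17.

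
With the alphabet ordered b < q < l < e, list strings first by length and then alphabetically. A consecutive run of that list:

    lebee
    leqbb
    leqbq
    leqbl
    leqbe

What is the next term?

leqqb

Find the rightmost character of leqbe below e, bump it to the next letter, and reset everything to its right to b.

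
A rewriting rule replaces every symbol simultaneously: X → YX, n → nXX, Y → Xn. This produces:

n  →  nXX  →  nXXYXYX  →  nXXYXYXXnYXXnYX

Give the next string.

Replace each of the 15 characters of nXXYXYXXnYXXnYX in place — nXX YX YX Xn YX Xn YX YX nXX Xn YX YX nXX Xn YX — and concatenate.

nXXYXYXXnYXXnYXYXnXXXnYXYXnXXXnYX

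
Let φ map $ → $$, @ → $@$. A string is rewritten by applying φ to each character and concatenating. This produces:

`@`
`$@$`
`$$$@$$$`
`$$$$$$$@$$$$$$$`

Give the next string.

φ($$$$$$$@$$$$$$$) expands symbol-by-symbol to $$ $$ $$ $$ $$ $$ $$ $@$ $$ $$ $$ $$ $$ $$ $$; joining the 15 pieces gives the next term.

$$$$$$$$$$$$$$$@$$$$$$$$$$$$$$$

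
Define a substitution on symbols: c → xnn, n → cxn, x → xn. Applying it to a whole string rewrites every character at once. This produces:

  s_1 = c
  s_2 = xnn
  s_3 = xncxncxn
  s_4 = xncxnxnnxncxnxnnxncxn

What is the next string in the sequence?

φ(xncxnxnnxncxnxnnxncxn) expands symbol-by-symbol to xn cxn xnn xn cxn xn cxn cxn xn cxn xnn xn cxn xn cxn cxn xn cxn xnn xn cxn; joining the 21 pieces gives the next term.

xncxnxnnxncxnxncxncxnxncxnxnnxncxnxncxncxnxncxnxnnxncxn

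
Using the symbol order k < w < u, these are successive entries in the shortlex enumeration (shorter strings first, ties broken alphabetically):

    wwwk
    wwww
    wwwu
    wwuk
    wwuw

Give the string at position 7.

wukk

Continuing the enumeration 2 steps past wwuw: wwuw → wwuu → (answer).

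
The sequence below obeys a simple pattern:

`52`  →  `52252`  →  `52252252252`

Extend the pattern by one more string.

Every step duplicates the string with '2' between the halves.
Doubling 52252252252 with '2' between the halves:

52252252252252252252252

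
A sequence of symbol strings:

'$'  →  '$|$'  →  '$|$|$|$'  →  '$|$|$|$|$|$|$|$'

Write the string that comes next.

Each string is two copies of the previous one joined by '|'.
Doubling $|$|$|$|$|$|$|$ with '|' between the halves:

$|$|$|$|$|$|$|$|$|$|$|$|$|$|$|$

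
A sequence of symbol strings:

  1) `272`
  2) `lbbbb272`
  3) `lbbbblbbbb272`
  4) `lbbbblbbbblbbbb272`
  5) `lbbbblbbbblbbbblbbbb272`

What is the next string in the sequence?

The strings grow by a fixed prefix lbbbb each time.
Applying this once more to lbbbblbbbblbbbblbbbb272:

lbbbblbbbblbbbblbbbblbbbb272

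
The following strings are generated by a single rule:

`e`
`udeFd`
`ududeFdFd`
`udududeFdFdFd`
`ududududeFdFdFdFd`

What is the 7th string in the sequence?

Every step adds ud to the front and Fd to the end of the previous string.
From ududududeFdFdFdFd, 2 further steps: ududududeFdFdFdFd → udududududeFdFdFdFdFd → (answer).

ududududududeFdFdFdFdFdFd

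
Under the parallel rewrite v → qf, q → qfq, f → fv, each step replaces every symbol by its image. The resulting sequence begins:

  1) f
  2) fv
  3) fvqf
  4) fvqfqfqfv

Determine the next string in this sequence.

fvqfqfqfvqfqfvqfqfvqf

Expanding fvqfqfqfv: f→fv, v→qf, q→qfq, f→fv, q→qfq, f→fv, q→qfq, f→fv, v→qf. Concatenated: fv qf qfq fv qfq fv qfq fv qf.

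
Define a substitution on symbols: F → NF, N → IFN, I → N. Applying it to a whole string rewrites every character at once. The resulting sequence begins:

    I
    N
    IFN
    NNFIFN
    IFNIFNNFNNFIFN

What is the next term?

NNFIFNNNFIFNIFNNFIFNIFNNFNNFIFN

Applying the rule to each of the 14 symbols of IFNIFNNFNNFIFN gives the pieces N NF IFN N NF IFN IFN NF IFN IFN NF N NF IFN, which concatenate to the answer.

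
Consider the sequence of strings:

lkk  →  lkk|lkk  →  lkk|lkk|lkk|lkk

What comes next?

s(k+1) = s(k)·|·s(k) — each term doubles the last with '|' between the halves.
Doubling lkk|lkk|lkk|lkk with '|' between the halves:

lkk|lkk|lkk|lkk|lkk|lkk|lkk|lkk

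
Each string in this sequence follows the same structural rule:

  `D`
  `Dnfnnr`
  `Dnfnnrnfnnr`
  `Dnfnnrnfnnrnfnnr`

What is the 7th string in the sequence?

Dnfnnrnfnnrnfnnrnfnnrnfnnrnfnnr

The strings grow by a fixed suffix nfnnr each time.
From Dnfnnrnfnnrnfnnr, 3 further steps: Dnfnnrnfnnrnfnnr → Dnfnnrnfnnrnfnnrnfnnr → Dnfnnrnfnnrnfnnrnfnnrnfnnr → (answer).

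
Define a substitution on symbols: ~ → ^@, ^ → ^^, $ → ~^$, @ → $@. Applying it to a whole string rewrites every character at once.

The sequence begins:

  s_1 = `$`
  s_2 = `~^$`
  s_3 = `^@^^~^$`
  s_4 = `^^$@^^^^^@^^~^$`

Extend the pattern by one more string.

Applying the rule to each of the 15 symbols of ^^$@^^^^^@^^~^$ gives the pieces ^^ ^^ ~^$ $@ ^^ ^^ ^^ ^^ ^^ $@ ^^ ^^ ^@ ^^ ~^$, which concatenate to the answer.

^^^^~^$$@^^^^^^^^^^$@^^^^^@^^~^$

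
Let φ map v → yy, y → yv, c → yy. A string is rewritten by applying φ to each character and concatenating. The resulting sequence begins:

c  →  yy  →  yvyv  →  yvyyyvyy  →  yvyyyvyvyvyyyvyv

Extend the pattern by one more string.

yvyyyvyvyvyyyvyyyvyyyvyvyvyyyvyy

Replace each of the 16 characters of yvyyyvyvyvyyyvyv in place — yv yy yv yv yv yy yv yy yv yy yv yv yv yy yv yy — and concatenate.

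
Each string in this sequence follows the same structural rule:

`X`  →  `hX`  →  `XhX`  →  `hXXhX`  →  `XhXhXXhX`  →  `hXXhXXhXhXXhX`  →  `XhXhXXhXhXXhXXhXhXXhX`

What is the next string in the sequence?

hXXhXXhXhXXhXXhXhXXhXhXXhXXhXhXXhX

Each term (from the third on) is the two preceding terms concatenated in order: term 3 = X·hX = XhX.
Continuing: hXXhXXhXhXXhX · XhXhXXhXhXXhXXhXhXXhX gives term 8.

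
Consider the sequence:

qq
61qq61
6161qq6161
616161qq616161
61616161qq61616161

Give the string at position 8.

61616161616161qq61616161616161

Each term wraps the previous one in 61 on the left and 61 on the right.
From 61616161qq61616161, 3 further steps: 61616161qq61616161 → 6161616161qq6161616161 → 616161616161qq616161616161 → (answer).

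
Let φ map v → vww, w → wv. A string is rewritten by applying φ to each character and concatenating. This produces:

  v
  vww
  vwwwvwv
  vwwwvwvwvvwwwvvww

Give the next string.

Rewriting the 17 symbols of vwwwvwvwvvwwwvvww one by one yields vww wv wv wv vww wv vww wv vww vww wv wv wv vww vww wv wv; concatenated:

vwwwvwvwvvwwwvvwwwvvwwvwwwvwvwvvwwvwwwvwv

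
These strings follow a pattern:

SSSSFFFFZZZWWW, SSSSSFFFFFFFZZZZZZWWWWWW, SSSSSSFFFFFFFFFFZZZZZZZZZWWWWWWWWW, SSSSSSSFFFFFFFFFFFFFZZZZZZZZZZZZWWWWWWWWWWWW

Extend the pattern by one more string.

SSSSSSSSFFFFFFFFFFFFFFFFZZZZZZZZZZZZZZZWWWWWWWWWWWWWWW

Each string has the form S^{n+3} F^{3n+1} Z^{3n} W^{3n} (n = 1, 2, …).
For the next term, n = 5, so the run lengths are 8, 16, 15, 15.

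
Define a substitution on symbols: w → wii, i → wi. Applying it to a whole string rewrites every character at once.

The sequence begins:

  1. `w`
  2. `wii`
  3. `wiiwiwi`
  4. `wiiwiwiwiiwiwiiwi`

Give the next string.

Rewriting the 17 symbols of wiiwiwiwiiwiwiiwi one by one yields wii wi wi wii wi wii wi wii wi wi wii wi wii wi wi wii wi; concatenated:

wiiwiwiwiiwiwiiwiwiiwiwiwiiwiwiiwiwiwiiwi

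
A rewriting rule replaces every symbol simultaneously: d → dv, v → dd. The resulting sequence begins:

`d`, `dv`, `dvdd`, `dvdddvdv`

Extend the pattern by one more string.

dvdddvdvdvdddvdd

Expanding dvdddvdv: d→dv, v→dd, d→dv, d→dv, d→dv, v→dd, d→dv, v→dd. Concatenated: dv dd dv dv dv dd dv dd.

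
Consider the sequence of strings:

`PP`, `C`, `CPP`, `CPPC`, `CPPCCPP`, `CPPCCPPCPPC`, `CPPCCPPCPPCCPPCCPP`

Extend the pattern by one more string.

From term 3 onward, concatenate the last term with the second-to-last: C·PP = CPP, CPP·C = CPPC, …
So term 8 is CPPCCPPCPPCCPPCCPP·CPPCCPPCPPC.

CPPCCPPCPPCCPPCCPPCPPCCPPCPPC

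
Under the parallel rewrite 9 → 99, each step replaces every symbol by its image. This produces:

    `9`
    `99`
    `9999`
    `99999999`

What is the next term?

9999999999999999

Rewriting each symbol of 99999999: 9→99, 9→99, 9→99, 9→99, 9→99, 9→99, 9→99, 9→99, which concatenates to 99 99 99 99 99 99 99 99.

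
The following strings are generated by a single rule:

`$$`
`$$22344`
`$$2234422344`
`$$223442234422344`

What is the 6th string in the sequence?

$$2234422344223442234422344

The strings grow by a fixed suffix 22344 each time.
From $$223442234422344, 2 further steps: $$223442234422344 → $$22344223442234422344 → (answer).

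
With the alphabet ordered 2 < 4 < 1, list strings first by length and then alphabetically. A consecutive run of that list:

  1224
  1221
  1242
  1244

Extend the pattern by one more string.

1241

Treat 1244 as a base-3 numeral over the given alphabet and add one, carrying through any trailing 1's.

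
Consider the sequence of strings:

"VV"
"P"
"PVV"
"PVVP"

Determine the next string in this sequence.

PVVPPVV

This is a Fibonacci-style word recurrence s(k) = s(k−1)·s(k−2): e.g. P·VV = PVV.
Continuing: PVVP · PVV gives term 5.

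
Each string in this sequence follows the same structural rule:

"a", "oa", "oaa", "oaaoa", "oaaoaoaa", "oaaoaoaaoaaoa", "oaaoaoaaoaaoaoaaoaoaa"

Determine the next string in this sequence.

oaaoaoaaoaaoaoaaoaoaaoaaoaoaaoaaoa

This is a Fibonacci-style word recurrence s(k) = s(k−1)·s(k−2): e.g. oa·a = oaa.
Continuing: oaaoaoaaoaaoaoaaoaoaa · oaaoaoaaoaaoa gives term 8.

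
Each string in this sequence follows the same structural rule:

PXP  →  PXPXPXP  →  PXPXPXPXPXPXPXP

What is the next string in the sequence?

Every step duplicates the string with 'X' between the halves.
One more doubling of PXPXPXPXPXPXPXP gives the answer.

PXPXPXPXPXPXPXPXPXPXPXPXPXPXPXP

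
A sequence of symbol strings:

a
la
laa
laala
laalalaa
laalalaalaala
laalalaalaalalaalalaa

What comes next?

laalalaalaalalaalalaalaalalaalaala

Each term (from the third on) is the previous term followed by the one before it: term 3 = la·a = laa.
So term 8 is laalalaalaalalaalalaa·laalalaalaala.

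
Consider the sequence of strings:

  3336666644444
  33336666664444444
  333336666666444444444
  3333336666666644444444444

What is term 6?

The n-th term is n 3's then n+2 6's then 2n-1 4's, where the shown terms are n = 3, 4, 5, 6.
At n = 8 the blocks have lengths 8, 10, 15.

333333336666666666444444444444444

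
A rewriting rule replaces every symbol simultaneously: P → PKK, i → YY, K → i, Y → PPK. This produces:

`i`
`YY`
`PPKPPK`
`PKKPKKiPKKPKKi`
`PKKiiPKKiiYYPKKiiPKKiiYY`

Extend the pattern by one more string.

PKKiiYYYYPKKiiYYYYPPKPPKPKKiiYYYYPKKiiYYYYPPKPPK

Applying the rule to each of the 24 symbols of PKKiiPKKiiYYPKKiiPKKiiYY gives the pieces PKK i i YY YY PKK i i YY YY PPK PPK PKK i i YY YY PKK i i YY YY PPK PPK, which concatenate to the answer.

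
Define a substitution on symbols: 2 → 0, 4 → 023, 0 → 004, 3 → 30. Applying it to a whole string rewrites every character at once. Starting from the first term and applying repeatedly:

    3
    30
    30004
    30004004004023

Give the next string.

30004004004023004004023004004023004030

Replace each of the 14 characters of 30004004004023 in place — 30 004 004 004 023 004 004 023 004 004 023 004 0 30 — and concatenate.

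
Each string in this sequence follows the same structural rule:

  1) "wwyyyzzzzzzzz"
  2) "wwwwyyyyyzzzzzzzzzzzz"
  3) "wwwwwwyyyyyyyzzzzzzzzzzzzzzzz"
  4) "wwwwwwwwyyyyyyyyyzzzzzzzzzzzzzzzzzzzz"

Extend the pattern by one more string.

wwwwwwwwwwyyyyyyyyyyyzzzzzzzzzzzzzzzzzzzzzzzz

The n-th term is 2n-2 w's then 2n-1 y's then 4n z's, where the shown terms are n = 2, 3, 4, 5.
For the next term, n = 6, so the run lengths are 10, 11, 24.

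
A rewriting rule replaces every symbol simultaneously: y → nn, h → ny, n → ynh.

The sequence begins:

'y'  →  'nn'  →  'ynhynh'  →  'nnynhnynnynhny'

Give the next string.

Rewriting the 14 symbols of nnynhnynnynhny one by one yields ynh ynh nn ynh ny ynh nn ynh ynh nn ynh ny ynh nn; concatenated:

ynhynhnnynhnyynhnnynhynhnnynhnyynhnn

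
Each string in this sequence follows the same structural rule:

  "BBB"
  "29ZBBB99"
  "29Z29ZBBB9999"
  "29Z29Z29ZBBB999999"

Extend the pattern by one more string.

29Z29Z29Z29ZBBB99999999

Every step adds 29Z to the front and 99 to the end of the previous string.
So the next term is 29Z·29Z29Z29ZBBB999999·99.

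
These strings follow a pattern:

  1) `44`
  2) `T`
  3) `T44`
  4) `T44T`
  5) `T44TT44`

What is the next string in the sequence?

T44TT44T44T

This is a Fibonacci-style word recurrence s(k) = s(k−1)·s(k−2): e.g. T·44 = T44.
The next term joins T44TT44 and T44T.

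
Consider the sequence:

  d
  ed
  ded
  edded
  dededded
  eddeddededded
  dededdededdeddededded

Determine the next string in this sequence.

eddeddededdeddededdededdeddededded

This is a Fibonacci-style word recurrence s(k) = s(k−2)·s(k−1): e.g. d·ed = ded.
Continuing: eddeddededded · dededdededdeddededded gives term 8.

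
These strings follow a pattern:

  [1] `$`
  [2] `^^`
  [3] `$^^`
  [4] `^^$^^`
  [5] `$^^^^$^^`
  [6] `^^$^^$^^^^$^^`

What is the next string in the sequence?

This is a Fibonacci-style word recurrence s(k) = s(k−2)·s(k−1): e.g. $·^^ = $^^.
Continuing: $^^^^$^^ · ^^$^^$^^^^$^^ gives term 7.

$^^^^$^^^^$^^$^^^^$^^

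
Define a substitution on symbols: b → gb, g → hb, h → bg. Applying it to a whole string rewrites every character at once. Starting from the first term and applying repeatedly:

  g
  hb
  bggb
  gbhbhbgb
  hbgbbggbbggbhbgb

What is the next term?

bggbhbgbgbhbhbgbgbhbhbgbbggbhbgb

φ(hbgbbggbbggbhbgb) expands symbol-by-symbol to bg gb hb gb gb hb hb gb gb hb hb gb bg gb hb gb; joining the 16 pieces gives the next term.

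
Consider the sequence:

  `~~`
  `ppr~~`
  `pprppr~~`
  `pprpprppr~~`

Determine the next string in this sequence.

pprpprpprppr~~

Each term is the previous one with ppr prepended.
So the next term is ppr·pprpprppr~~.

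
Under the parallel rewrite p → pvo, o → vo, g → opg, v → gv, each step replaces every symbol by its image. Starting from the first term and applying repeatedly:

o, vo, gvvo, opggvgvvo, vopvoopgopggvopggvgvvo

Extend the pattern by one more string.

Rewriting the 22 symbols of vopvoopgopggvopggvgvvo one by one yields gv vo pvo gv vo vo pvo opg vo pvo opg opg gv vo pvo opg opg gv opg gv gv vo; concatenated:

gvvopvogvvovopvoopgvopvoopgopggvvopvoopgopggvopggvgvvo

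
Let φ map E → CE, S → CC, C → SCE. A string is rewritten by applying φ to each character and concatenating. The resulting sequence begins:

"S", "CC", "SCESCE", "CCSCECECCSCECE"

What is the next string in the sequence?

Rewriting the 14 symbols of CCSCECECCSCECE one by one yields SCE SCE CC SCE CE SCE CE SCE SCE CC SCE CE SCE CE; concatenated:

SCESCECCSCECESCECESCESCECCSCECESCECE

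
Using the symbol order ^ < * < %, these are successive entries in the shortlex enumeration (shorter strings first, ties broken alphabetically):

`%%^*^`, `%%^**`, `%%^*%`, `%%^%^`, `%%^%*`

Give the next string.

Find the rightmost character of %%^%* below %, bump it to the next letter, and reset everything to its right to ^.

%%^%%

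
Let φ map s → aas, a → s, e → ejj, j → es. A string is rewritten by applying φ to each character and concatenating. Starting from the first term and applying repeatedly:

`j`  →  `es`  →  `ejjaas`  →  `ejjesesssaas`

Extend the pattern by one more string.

ejjesesejjaasejjaasaasaasssaas

Expanding ejjesesssaas: e→ejj, j→es, j→es, e→ejj, s→aas, e→ejj, s→aas, s→aas, s→aas, a→s, a→s, s→aas. Concatenated: ejj es es ejj aas ejj aas aas aas s s aas.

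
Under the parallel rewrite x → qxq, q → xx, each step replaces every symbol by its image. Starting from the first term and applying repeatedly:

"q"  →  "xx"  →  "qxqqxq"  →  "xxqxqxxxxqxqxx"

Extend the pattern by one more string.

qxqqxqxxqxqxxqxqqxqqxqqxqxxqxqxxqxqqxq

φ(xxqxqxxxxqxqxx) expands symbol-by-symbol to qxq qxq xx qxq xx qxq qxq qxq qxq xx qxq xx qxq qxq; joining the 14 pieces gives the next term.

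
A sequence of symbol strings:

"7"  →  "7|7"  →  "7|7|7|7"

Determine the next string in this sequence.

7|7|7|7|7|7|7|7

Each string is two copies of the previous one joined by '|'.
So the next term is two copies of 7|7|7|7 with '|' between the halves.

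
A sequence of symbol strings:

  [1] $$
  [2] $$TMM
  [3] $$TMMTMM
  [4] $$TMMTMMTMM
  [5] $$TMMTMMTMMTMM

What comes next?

$$TMMTMMTMMTMMTMM

The strings grow by a fixed suffix TMM each time.
So the next term is $$TMMTMMTMMTMM·TMM.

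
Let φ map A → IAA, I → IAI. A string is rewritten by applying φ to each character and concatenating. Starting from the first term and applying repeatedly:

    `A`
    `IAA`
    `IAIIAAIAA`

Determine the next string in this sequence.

IAIIAAIAIIAIIAAIAAIAIIAAIAA

Rewriting each symbol of IAIIAAIAA: I→IAI, A→IAA, I→IAI, I→IAI, A→IAA, A→IAA, I→IAI, A→IAA, A→IAA, which concatenates to IAI IAA IAI IAI IAA IAA IAI IAA IAA.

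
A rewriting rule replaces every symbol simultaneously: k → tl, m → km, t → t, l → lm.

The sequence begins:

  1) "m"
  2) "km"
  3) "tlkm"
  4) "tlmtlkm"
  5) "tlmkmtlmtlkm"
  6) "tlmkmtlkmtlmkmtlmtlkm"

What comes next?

Rewriting the 21 symbols of tlmkmtlkmtlmkmtlmtlkm one by one yields t lm km tl km t lm tl km t lm km tl km t lm km t lm tl km; concatenated:

tlmkmtlkmtlmtlkmtlmkmtlkmtlmkmtlmtlkm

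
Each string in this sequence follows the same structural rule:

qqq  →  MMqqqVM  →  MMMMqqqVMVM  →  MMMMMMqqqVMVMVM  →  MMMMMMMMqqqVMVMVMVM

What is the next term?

MMMMMMMMMMqqqVMVMVMVMVM

s(k+1) = MM·s(k)·VM, so each term gains MM as a prefix and VM as a suffix.
So the next term is MM·MMMMMMMMqqqVMVMVMVM·VM.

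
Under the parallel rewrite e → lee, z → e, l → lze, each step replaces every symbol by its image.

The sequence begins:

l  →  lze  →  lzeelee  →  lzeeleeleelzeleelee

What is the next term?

lzeeleeleelzeleeleelzeleeleelzeeleelzeleeleelzeleelee

Applying the rule to each of the 19 symbols of lzeeleeleelzeleelee gives the pieces lze e lee lee lze lee lee lze lee lee lze e lee lze lee lee lze lee lee, which concatenate to the answer.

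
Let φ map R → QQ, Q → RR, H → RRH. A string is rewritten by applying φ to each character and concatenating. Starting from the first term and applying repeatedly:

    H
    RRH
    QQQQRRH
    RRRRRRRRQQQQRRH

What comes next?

Applying the rule to each of the 15 symbols of RRRRRRRRQQQQRRH gives the pieces QQ QQ QQ QQ QQ QQ QQ QQ RR RR RR RR QQ QQ RRH, which concatenate to the answer.

QQQQQQQQQQQQQQQQRRRRRRRRQQQQRRH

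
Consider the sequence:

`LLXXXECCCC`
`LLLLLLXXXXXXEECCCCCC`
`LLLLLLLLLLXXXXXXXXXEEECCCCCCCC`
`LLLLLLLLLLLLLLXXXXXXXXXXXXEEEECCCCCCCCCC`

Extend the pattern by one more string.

LLLLLLLLLLLLLLLLLLXXXXXXXXXXXXXXXEEEEECCCCCCCCCCCC

The n-th term is 4n-2 L's then 3n X's then n E's then 2n+2 C's (n = 1, 2, …).
Setting n = 5 gives 18, 15, 5, 12 characters in each block.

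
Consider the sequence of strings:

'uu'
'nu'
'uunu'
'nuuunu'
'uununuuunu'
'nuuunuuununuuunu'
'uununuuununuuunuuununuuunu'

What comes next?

Each term (from the third on) is the two preceding terms concatenated in order: term 3 = uu·nu = uunu.
Continuing: nuuunuuununuuunu · uununuuununuuunuuununuuunu gives term 8.

nuuunuuununuuunuuununuuununuuunuuununuuunu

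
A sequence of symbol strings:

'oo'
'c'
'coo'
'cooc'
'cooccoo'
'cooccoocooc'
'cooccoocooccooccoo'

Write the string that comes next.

This is a Fibonacci-style word recurrence s(k) = s(k−1)·s(k−2): e.g. c·oo = coo.
So term 8 is cooccoocooccooccoo·cooccoocooc.

cooccoocooccooccoocooccoocooc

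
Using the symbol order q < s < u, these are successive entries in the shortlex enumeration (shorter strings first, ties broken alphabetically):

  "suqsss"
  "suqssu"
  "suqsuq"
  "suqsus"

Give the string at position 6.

suquqq

Advancing 2 positions from suqsus through suqsus → suqsuu reaches term 6.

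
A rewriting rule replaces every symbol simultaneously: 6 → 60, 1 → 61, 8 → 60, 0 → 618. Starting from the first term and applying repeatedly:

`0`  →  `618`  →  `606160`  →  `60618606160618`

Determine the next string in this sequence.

Rewriting the 14 symbols of 60618606160618 one by one yields 60 618 60 61 60 60 618 60 61 60 618 60 61 60; concatenated:

6061860616060618606160618606160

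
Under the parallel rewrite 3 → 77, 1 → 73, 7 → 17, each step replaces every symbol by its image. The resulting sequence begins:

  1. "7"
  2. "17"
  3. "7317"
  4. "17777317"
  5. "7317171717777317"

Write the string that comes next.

17777317731773177317171717777317

Applying the rule to each of the 16 symbols of 7317171717777317 gives the pieces 17 77 73 17 73 17 73 17 73 17 17 17 17 77 73 17, which concatenate to the answer.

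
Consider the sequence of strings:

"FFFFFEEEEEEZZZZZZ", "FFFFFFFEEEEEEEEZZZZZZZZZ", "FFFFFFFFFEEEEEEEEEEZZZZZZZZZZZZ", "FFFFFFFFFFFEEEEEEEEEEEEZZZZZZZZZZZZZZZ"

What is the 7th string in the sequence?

FFFFFFFFFFFFFFFFFEEEEEEEEEEEEEEEEEEZZZZZZZZZZZZZZZZZZZZZZZZ

Term n consists of 2n+1 F's, followed by 2n+2 E's, followed by 3n Z's, where the shown terms are n = 2, 3, 4, 5.
At n = 8 the blocks have lengths 17, 18, 24.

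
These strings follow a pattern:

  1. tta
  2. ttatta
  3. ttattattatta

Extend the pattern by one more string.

ttattattattattattattatta

s(k+1) = s(k)·s(k) — each term doubles the last.
One more doubling of ttattattatta gives the answer.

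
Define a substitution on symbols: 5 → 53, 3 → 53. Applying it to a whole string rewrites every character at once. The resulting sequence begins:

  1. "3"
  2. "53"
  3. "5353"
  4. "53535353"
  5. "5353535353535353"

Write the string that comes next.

Rewriting the 16 symbols of 5353535353535353 one by one yields 53 53 53 53 53 53 53 53 53 53 53 53 53 53 53 53; concatenated:

53535353535353535353535353535353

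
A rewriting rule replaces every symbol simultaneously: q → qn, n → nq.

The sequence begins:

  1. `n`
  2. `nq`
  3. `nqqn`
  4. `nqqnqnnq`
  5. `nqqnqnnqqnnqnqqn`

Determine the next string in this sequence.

Rewriting the 16 symbols of nqqnqnnqqnnqnqqn one by one yields nq qn qn nq qn nq nq qn qn nq nq qn nq qn qn nq; concatenated:

nqqnqnnqqnnqnqqnqnnqnqqnnqqnqnnq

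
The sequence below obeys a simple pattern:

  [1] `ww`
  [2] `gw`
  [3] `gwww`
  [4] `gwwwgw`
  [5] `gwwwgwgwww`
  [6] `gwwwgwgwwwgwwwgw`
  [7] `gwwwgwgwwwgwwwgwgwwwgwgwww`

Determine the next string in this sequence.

gwwwgwgwwwgwwwgwgwwwgwgwwwgwwwgwgwwwgwwwgw

Each term (from the third on) is the previous term followed by the one before it: term 3 = gw·ww = gwww.
So term 8 is gwwwgwgwwwgwwwgwgwwwgwgwww·gwwwgwgwwwgwwwgw.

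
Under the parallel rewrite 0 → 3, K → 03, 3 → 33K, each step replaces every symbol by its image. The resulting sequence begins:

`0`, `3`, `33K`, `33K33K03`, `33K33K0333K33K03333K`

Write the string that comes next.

33K33K0333K33K03333K33K33K0333K33K03333K33K33K33K03

Applying the rule to each of the 20 symbols of 33K33K0333K33K03333K gives the pieces 33K 33K 03 33K 33K 03 3 33K 33K 33K 03 33K 33K 03 3 33K 33K 33K 33K 03, which concatenate to the answer.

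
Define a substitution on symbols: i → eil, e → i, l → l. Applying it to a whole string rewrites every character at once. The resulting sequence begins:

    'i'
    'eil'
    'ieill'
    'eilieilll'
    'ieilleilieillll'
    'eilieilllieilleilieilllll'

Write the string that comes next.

φ(eilieilllieilleilieilllll) expands symbol-by-symbol to i eil l eil i eil l l l eil i eil l l i eil l eil i eil l l l l l; joining the 25 pieces gives the next term.

ieilleilieilllleilieilllieilleilieillllll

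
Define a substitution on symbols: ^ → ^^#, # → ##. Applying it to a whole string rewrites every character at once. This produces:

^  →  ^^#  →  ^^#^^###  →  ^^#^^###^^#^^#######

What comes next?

Rewriting the 20 symbols of ^^#^^###^^#^^####### one by one yields ^^# ^^# ## ^^# ^^# ## ## ## ^^# ^^# ## ^^# ^^# ## ## ## ## ## ## ##; concatenated:

^^#^^###^^#^^#######^^#^^###^^#^^###############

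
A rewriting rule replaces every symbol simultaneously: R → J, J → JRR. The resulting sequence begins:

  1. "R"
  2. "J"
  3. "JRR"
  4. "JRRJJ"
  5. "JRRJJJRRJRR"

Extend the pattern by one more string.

Rewriting each symbol of JRRJJJRRJRR: J→JRR, R→J, R→J, J→JRR, J→JRR, J→JRR, R→J, R→J, J→JRR, R→J, R→J, which concatenates to JRR J J JRR JRR JRR J J JRR J J.

JRRJJJRRJRRJRRJJJRRJJ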